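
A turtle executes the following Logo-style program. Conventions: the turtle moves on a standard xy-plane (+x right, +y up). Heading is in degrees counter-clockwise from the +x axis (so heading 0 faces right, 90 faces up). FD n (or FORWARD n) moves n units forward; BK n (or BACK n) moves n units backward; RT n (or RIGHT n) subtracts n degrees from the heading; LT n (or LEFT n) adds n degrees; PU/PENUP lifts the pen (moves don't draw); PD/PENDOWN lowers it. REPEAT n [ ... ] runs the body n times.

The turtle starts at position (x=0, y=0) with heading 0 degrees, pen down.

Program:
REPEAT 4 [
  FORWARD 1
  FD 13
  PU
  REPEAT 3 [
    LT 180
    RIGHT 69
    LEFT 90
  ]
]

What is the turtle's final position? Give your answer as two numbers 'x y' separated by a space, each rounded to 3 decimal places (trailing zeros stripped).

Answer: 13.243 1.042

Derivation:
Executing turtle program step by step:
Start: pos=(0,0), heading=0, pen down
REPEAT 4 [
  -- iteration 1/4 --
  FD 1: (0,0) -> (1,0) [heading=0, draw]
  FD 13: (1,0) -> (14,0) [heading=0, draw]
  PU: pen up
  REPEAT 3 [
    -- iteration 1/3 --
    LT 180: heading 0 -> 180
    RT 69: heading 180 -> 111
    LT 90: heading 111 -> 201
    -- iteration 2/3 --
    LT 180: heading 201 -> 21
    RT 69: heading 21 -> 312
    LT 90: heading 312 -> 42
    -- iteration 3/3 --
    LT 180: heading 42 -> 222
    RT 69: heading 222 -> 153
    LT 90: heading 153 -> 243
  ]
  -- iteration 2/4 --
  FD 1: (14,0) -> (13.546,-0.891) [heading=243, move]
  FD 13: (13.546,-0.891) -> (7.644,-12.474) [heading=243, move]
  PU: pen up
  REPEAT 3 [
    -- iteration 1/3 --
    LT 180: heading 243 -> 63
    RT 69: heading 63 -> 354
    LT 90: heading 354 -> 84
    -- iteration 2/3 --
    LT 180: heading 84 -> 264
    RT 69: heading 264 -> 195
    LT 90: heading 195 -> 285
    -- iteration 3/3 --
    LT 180: heading 285 -> 105
    RT 69: heading 105 -> 36
    LT 90: heading 36 -> 126
  ]
  -- iteration 3/4 --
  FD 1: (7.644,-12.474) -> (7.056,-11.665) [heading=126, move]
  FD 13: (7.056,-11.665) -> (-0.585,-1.148) [heading=126, move]
  PU: pen up
  REPEAT 3 [
    -- iteration 1/3 --
    LT 180: heading 126 -> 306
    RT 69: heading 306 -> 237
    LT 90: heading 237 -> 327
    -- iteration 2/3 --
    LT 180: heading 327 -> 147
    RT 69: heading 147 -> 78
    LT 90: heading 78 -> 168
    -- iteration 3/3 --
    LT 180: heading 168 -> 348
    RT 69: heading 348 -> 279
    LT 90: heading 279 -> 9
  ]
  -- iteration 4/4 --
  FD 1: (-0.585,-1.148) -> (0.403,-0.991) [heading=9, move]
  FD 13: (0.403,-0.991) -> (13.243,1.042) [heading=9, move]
  PU: pen up
  REPEAT 3 [
    -- iteration 1/3 --
    LT 180: heading 9 -> 189
    RT 69: heading 189 -> 120
    LT 90: heading 120 -> 210
    -- iteration 2/3 --
    LT 180: heading 210 -> 30
    RT 69: heading 30 -> 321
    LT 90: heading 321 -> 51
    -- iteration 3/3 --
    LT 180: heading 51 -> 231
    RT 69: heading 231 -> 162
    LT 90: heading 162 -> 252
  ]
]
Final: pos=(13.243,1.042), heading=252, 2 segment(s) drawn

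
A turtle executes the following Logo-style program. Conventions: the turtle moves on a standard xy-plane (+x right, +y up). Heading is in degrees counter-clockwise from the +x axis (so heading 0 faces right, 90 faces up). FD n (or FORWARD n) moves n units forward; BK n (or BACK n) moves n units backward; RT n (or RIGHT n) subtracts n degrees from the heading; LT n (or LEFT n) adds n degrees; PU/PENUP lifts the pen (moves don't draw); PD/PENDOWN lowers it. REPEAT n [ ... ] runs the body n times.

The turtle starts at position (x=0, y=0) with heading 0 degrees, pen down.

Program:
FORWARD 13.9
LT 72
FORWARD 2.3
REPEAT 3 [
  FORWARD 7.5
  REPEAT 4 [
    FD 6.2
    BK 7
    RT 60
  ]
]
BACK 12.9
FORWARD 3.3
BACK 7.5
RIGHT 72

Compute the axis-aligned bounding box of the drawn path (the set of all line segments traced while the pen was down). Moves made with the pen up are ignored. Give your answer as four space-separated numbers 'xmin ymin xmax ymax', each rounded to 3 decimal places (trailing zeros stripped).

Executing turtle program step by step:
Start: pos=(0,0), heading=0, pen down
FD 13.9: (0,0) -> (13.9,0) [heading=0, draw]
LT 72: heading 0 -> 72
FD 2.3: (13.9,0) -> (14.611,2.187) [heading=72, draw]
REPEAT 3 [
  -- iteration 1/3 --
  FD 7.5: (14.611,2.187) -> (16.928,9.32) [heading=72, draw]
  REPEAT 4 [
    -- iteration 1/4 --
    FD 6.2: (16.928,9.32) -> (18.844,15.217) [heading=72, draw]
    BK 7: (18.844,15.217) -> (16.681,8.56) [heading=72, draw]
    RT 60: heading 72 -> 12
    -- iteration 2/4 --
    FD 6.2: (16.681,8.56) -> (22.746,9.849) [heading=12, draw]
    BK 7: (22.746,9.849) -> (15.899,8.393) [heading=12, draw]
    RT 60: heading 12 -> 312
    -- iteration 3/4 --
    FD 6.2: (15.899,8.393) -> (20.047,3.786) [heading=312, draw]
    BK 7: (20.047,3.786) -> (15.363,8.988) [heading=312, draw]
    RT 60: heading 312 -> 252
    -- iteration 4/4 --
    FD 6.2: (15.363,8.988) -> (13.447,3.091) [heading=252, draw]
    BK 7: (13.447,3.091) -> (15.611,9.749) [heading=252, draw]
    RT 60: heading 252 -> 192
  ]
  -- iteration 2/3 --
  FD 7.5: (15.611,9.749) -> (8.274,8.189) [heading=192, draw]
  REPEAT 4 [
    -- iteration 1/4 --
    FD 6.2: (8.274,8.189) -> (2.21,6.9) [heading=192, draw]
    BK 7: (2.21,6.9) -> (9.057,8.356) [heading=192, draw]
    RT 60: heading 192 -> 132
    -- iteration 2/4 --
    FD 6.2: (9.057,8.356) -> (4.908,12.963) [heading=132, draw]
    BK 7: (4.908,12.963) -> (9.592,7.761) [heading=132, draw]
    RT 60: heading 132 -> 72
    -- iteration 3/4 --
    FD 6.2: (9.592,7.761) -> (11.508,13.658) [heading=72, draw]
    BK 7: (11.508,13.658) -> (9.345,7) [heading=72, draw]
    RT 60: heading 72 -> 12
    -- iteration 4/4 --
    FD 6.2: (9.345,7) -> (15.41,8.289) [heading=12, draw]
    BK 7: (15.41,8.289) -> (8.563,6.834) [heading=12, draw]
    RT 60: heading 12 -> 312
  ]
  -- iteration 3/3 --
  FD 7.5: (8.563,6.834) -> (13.581,1.26) [heading=312, draw]
  REPEAT 4 [
    -- iteration 1/4 --
    FD 6.2: (13.581,1.26) -> (17.73,-3.347) [heading=312, draw]
    BK 7: (17.73,-3.347) -> (13.046,1.855) [heading=312, draw]
    RT 60: heading 312 -> 252
    -- iteration 2/4 --
    FD 6.2: (13.046,1.855) -> (11.13,-4.042) [heading=252, draw]
    BK 7: (11.13,-4.042) -> (13.293,2.616) [heading=252, draw]
    RT 60: heading 252 -> 192
    -- iteration 3/4 --
    FD 6.2: (13.293,2.616) -> (7.228,1.327) [heading=192, draw]
    BK 7: (7.228,1.327) -> (14.075,2.782) [heading=192, draw]
    RT 60: heading 192 -> 132
    -- iteration 4/4 --
    FD 6.2: (14.075,2.782) -> (9.927,7.389) [heading=132, draw]
    BK 7: (9.927,7.389) -> (14.611,2.187) [heading=132, draw]
    RT 60: heading 132 -> 72
  ]
]
BK 12.9: (14.611,2.187) -> (10.624,-10.081) [heading=72, draw]
FD 3.3: (10.624,-10.081) -> (11.644,-6.943) [heading=72, draw]
BK 7.5: (11.644,-6.943) -> (9.327,-14.076) [heading=72, draw]
RT 72: heading 72 -> 0
Final: pos=(9.327,-14.076), heading=0, 32 segment(s) drawn

Segment endpoints: x in {0, 2.21, 4.908, 7.228, 8.274, 8.563, 9.057, 9.327, 9.345, 9.592, 9.927, 10.624, 11.13, 11.508, 11.644, 13.046, 13.293, 13.447, 13.581, 13.9, 14.075, 14.611, 14.611, 15.363, 15.41, 15.611, 15.899, 16.681, 16.928, 17.73, 18.844, 20.047, 22.746}, y in {-14.076, -10.081, -6.943, -4.042, -3.347, 0, 1.26, 1.327, 1.855, 2.187, 2.187, 2.616, 2.782, 3.091, 3.786, 6.834, 6.9, 7, 7.389, 7.761, 8.189, 8.289, 8.356, 8.393, 8.56, 8.988, 9.32, 9.749, 9.849, 12.963, 13.658, 15.217}
xmin=0, ymin=-14.076, xmax=22.746, ymax=15.217

Answer: 0 -14.076 22.746 15.217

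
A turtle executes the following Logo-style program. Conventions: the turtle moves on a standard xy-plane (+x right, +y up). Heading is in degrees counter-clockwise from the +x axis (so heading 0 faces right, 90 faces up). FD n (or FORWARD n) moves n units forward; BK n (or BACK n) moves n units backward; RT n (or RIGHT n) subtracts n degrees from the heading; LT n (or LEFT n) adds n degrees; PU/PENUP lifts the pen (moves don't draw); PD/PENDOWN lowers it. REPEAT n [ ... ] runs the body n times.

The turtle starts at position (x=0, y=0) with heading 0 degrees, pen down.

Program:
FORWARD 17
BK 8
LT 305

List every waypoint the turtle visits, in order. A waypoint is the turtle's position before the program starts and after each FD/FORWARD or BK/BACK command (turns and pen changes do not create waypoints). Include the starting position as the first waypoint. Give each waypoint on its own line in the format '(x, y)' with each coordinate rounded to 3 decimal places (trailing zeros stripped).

Answer: (0, 0)
(17, 0)
(9, 0)

Derivation:
Executing turtle program step by step:
Start: pos=(0,0), heading=0, pen down
FD 17: (0,0) -> (17,0) [heading=0, draw]
BK 8: (17,0) -> (9,0) [heading=0, draw]
LT 305: heading 0 -> 305
Final: pos=(9,0), heading=305, 2 segment(s) drawn
Waypoints (3 total):
(0, 0)
(17, 0)
(9, 0)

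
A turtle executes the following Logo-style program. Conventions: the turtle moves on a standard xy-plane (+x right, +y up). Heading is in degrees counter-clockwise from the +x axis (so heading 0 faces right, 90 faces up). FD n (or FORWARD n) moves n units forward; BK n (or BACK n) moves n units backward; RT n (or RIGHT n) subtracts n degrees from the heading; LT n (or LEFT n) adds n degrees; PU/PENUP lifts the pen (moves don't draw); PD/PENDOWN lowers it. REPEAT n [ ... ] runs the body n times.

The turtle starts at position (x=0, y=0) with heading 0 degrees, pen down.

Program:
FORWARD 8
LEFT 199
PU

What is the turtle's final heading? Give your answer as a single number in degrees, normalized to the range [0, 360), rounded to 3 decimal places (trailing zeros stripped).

Answer: 199

Derivation:
Executing turtle program step by step:
Start: pos=(0,0), heading=0, pen down
FD 8: (0,0) -> (8,0) [heading=0, draw]
LT 199: heading 0 -> 199
PU: pen up
Final: pos=(8,0), heading=199, 1 segment(s) drawn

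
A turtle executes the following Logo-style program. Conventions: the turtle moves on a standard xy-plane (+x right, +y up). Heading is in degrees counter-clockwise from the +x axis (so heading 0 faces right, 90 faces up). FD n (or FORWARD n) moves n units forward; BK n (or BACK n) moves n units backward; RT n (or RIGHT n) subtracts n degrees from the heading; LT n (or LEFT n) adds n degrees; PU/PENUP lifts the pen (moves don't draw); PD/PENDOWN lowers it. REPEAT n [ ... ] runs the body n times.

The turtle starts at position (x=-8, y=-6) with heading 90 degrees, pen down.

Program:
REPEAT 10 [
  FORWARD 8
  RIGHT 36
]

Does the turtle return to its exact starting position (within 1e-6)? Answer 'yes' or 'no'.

Answer: yes

Derivation:
Executing turtle program step by step:
Start: pos=(-8,-6), heading=90, pen down
REPEAT 10 [
  -- iteration 1/10 --
  FD 8: (-8,-6) -> (-8,2) [heading=90, draw]
  RT 36: heading 90 -> 54
  -- iteration 2/10 --
  FD 8: (-8,2) -> (-3.298,8.472) [heading=54, draw]
  RT 36: heading 54 -> 18
  -- iteration 3/10 --
  FD 8: (-3.298,8.472) -> (4.311,10.944) [heading=18, draw]
  RT 36: heading 18 -> 342
  -- iteration 4/10 --
  FD 8: (4.311,10.944) -> (11.919,8.472) [heading=342, draw]
  RT 36: heading 342 -> 306
  -- iteration 5/10 --
  FD 8: (11.919,8.472) -> (16.621,2) [heading=306, draw]
  RT 36: heading 306 -> 270
  -- iteration 6/10 --
  FD 8: (16.621,2) -> (16.621,-6) [heading=270, draw]
  RT 36: heading 270 -> 234
  -- iteration 7/10 --
  FD 8: (16.621,-6) -> (11.919,-12.472) [heading=234, draw]
  RT 36: heading 234 -> 198
  -- iteration 8/10 --
  FD 8: (11.919,-12.472) -> (4.311,-14.944) [heading=198, draw]
  RT 36: heading 198 -> 162
  -- iteration 9/10 --
  FD 8: (4.311,-14.944) -> (-3.298,-12.472) [heading=162, draw]
  RT 36: heading 162 -> 126
  -- iteration 10/10 --
  FD 8: (-3.298,-12.472) -> (-8,-6) [heading=126, draw]
  RT 36: heading 126 -> 90
]
Final: pos=(-8,-6), heading=90, 10 segment(s) drawn

Start position: (-8, -6)
Final position: (-8, -6)
Distance = 0; < 1e-6 -> CLOSED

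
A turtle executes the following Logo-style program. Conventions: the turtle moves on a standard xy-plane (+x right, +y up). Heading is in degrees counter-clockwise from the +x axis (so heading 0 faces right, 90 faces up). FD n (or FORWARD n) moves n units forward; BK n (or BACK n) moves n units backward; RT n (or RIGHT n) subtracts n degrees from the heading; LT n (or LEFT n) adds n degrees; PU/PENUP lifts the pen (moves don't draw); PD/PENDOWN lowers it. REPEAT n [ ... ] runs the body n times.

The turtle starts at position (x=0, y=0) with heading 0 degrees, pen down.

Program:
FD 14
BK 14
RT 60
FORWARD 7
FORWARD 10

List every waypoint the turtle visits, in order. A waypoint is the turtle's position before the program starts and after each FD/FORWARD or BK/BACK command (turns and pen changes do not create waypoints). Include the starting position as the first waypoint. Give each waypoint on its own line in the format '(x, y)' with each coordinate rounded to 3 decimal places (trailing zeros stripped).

Executing turtle program step by step:
Start: pos=(0,0), heading=0, pen down
FD 14: (0,0) -> (14,0) [heading=0, draw]
BK 14: (14,0) -> (0,0) [heading=0, draw]
RT 60: heading 0 -> 300
FD 7: (0,0) -> (3.5,-6.062) [heading=300, draw]
FD 10: (3.5,-6.062) -> (8.5,-14.722) [heading=300, draw]
Final: pos=(8.5,-14.722), heading=300, 4 segment(s) drawn
Waypoints (5 total):
(0, 0)
(14, 0)
(0, 0)
(3.5, -6.062)
(8.5, -14.722)

Answer: (0, 0)
(14, 0)
(0, 0)
(3.5, -6.062)
(8.5, -14.722)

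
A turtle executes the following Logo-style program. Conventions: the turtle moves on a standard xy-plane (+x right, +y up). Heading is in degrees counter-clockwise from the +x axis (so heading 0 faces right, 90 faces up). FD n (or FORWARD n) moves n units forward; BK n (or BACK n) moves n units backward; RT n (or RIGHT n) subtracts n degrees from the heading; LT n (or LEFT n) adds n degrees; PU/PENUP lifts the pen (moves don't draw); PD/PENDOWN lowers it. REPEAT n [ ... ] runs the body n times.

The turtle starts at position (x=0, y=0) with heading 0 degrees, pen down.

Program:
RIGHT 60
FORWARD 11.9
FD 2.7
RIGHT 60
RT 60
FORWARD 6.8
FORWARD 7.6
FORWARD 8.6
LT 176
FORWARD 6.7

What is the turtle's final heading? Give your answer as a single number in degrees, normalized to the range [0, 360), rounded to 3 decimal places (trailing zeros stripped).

Executing turtle program step by step:
Start: pos=(0,0), heading=0, pen down
RT 60: heading 0 -> 300
FD 11.9: (0,0) -> (5.95,-10.306) [heading=300, draw]
FD 2.7: (5.95,-10.306) -> (7.3,-12.644) [heading=300, draw]
RT 60: heading 300 -> 240
RT 60: heading 240 -> 180
FD 6.8: (7.3,-12.644) -> (0.5,-12.644) [heading=180, draw]
FD 7.6: (0.5,-12.644) -> (-7.1,-12.644) [heading=180, draw]
FD 8.6: (-7.1,-12.644) -> (-15.7,-12.644) [heading=180, draw]
LT 176: heading 180 -> 356
FD 6.7: (-15.7,-12.644) -> (-9.016,-13.111) [heading=356, draw]
Final: pos=(-9.016,-13.111), heading=356, 6 segment(s) drawn

Answer: 356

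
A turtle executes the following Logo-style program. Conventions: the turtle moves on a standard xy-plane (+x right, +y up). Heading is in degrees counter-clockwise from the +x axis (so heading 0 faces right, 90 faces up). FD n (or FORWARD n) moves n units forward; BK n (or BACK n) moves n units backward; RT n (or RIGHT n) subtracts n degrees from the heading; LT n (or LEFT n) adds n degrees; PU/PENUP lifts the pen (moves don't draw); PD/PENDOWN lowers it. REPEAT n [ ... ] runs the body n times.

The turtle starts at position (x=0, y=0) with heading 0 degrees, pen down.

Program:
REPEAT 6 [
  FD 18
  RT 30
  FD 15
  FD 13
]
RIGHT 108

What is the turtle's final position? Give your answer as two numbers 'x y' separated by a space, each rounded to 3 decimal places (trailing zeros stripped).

Executing turtle program step by step:
Start: pos=(0,0), heading=0, pen down
REPEAT 6 [
  -- iteration 1/6 --
  FD 18: (0,0) -> (18,0) [heading=0, draw]
  RT 30: heading 0 -> 330
  FD 15: (18,0) -> (30.99,-7.5) [heading=330, draw]
  FD 13: (30.99,-7.5) -> (42.249,-14) [heading=330, draw]
  -- iteration 2/6 --
  FD 18: (42.249,-14) -> (57.837,-23) [heading=330, draw]
  RT 30: heading 330 -> 300
  FD 15: (57.837,-23) -> (65.337,-35.99) [heading=300, draw]
  FD 13: (65.337,-35.99) -> (71.837,-47.249) [heading=300, draw]
  -- iteration 3/6 --
  FD 18: (71.837,-47.249) -> (80.837,-62.837) [heading=300, draw]
  RT 30: heading 300 -> 270
  FD 15: (80.837,-62.837) -> (80.837,-77.837) [heading=270, draw]
  FD 13: (80.837,-77.837) -> (80.837,-90.837) [heading=270, draw]
  -- iteration 4/6 --
  FD 18: (80.837,-90.837) -> (80.837,-108.837) [heading=270, draw]
  RT 30: heading 270 -> 240
  FD 15: (80.837,-108.837) -> (73.337,-121.828) [heading=240, draw]
  FD 13: (73.337,-121.828) -> (66.837,-133.086) [heading=240, draw]
  -- iteration 5/6 --
  FD 18: (66.837,-133.086) -> (57.837,-148.674) [heading=240, draw]
  RT 30: heading 240 -> 210
  FD 15: (57.837,-148.674) -> (44.847,-156.174) [heading=210, draw]
  FD 13: (44.847,-156.174) -> (33.588,-162.674) [heading=210, draw]
  -- iteration 6/6 --
  FD 18: (33.588,-162.674) -> (18,-171.674) [heading=210, draw]
  RT 30: heading 210 -> 180
  FD 15: (18,-171.674) -> (3,-171.674) [heading=180, draw]
  FD 13: (3,-171.674) -> (-10,-171.674) [heading=180, draw]
]
RT 108: heading 180 -> 72
Final: pos=(-10,-171.674), heading=72, 18 segment(s) drawn

Answer: -10 -171.674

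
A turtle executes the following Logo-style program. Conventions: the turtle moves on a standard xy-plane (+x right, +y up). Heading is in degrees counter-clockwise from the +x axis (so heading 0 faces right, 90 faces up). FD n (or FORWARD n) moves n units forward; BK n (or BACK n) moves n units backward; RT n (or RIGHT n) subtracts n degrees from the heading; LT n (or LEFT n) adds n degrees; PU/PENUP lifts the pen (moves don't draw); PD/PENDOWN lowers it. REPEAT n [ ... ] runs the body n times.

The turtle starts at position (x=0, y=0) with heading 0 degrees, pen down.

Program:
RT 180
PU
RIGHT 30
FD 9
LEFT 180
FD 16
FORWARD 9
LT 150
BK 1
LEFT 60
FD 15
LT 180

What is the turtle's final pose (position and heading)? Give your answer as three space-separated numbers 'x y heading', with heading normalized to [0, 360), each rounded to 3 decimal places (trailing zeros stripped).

Answer: -0.644 -8.866 0

Derivation:
Executing turtle program step by step:
Start: pos=(0,0), heading=0, pen down
RT 180: heading 0 -> 180
PU: pen up
RT 30: heading 180 -> 150
FD 9: (0,0) -> (-7.794,4.5) [heading=150, move]
LT 180: heading 150 -> 330
FD 16: (-7.794,4.5) -> (6.062,-3.5) [heading=330, move]
FD 9: (6.062,-3.5) -> (13.856,-8) [heading=330, move]
LT 150: heading 330 -> 120
BK 1: (13.856,-8) -> (14.356,-8.866) [heading=120, move]
LT 60: heading 120 -> 180
FD 15: (14.356,-8.866) -> (-0.644,-8.866) [heading=180, move]
LT 180: heading 180 -> 0
Final: pos=(-0.644,-8.866), heading=0, 0 segment(s) drawn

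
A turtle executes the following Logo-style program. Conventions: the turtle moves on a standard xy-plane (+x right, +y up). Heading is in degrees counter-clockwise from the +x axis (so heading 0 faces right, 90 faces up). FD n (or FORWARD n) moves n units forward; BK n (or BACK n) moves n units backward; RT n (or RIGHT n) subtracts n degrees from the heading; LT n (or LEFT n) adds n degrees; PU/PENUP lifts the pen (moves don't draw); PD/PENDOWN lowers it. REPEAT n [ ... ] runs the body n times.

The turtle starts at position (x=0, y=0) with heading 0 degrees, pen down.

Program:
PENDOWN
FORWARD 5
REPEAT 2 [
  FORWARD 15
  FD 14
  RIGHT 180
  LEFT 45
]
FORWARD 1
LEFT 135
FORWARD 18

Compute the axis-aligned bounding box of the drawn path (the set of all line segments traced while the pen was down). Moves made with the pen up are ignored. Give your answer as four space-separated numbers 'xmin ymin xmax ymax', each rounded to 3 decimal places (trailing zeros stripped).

Answer: 0 -32.234 34 0

Derivation:
Executing turtle program step by step:
Start: pos=(0,0), heading=0, pen down
PD: pen down
FD 5: (0,0) -> (5,0) [heading=0, draw]
REPEAT 2 [
  -- iteration 1/2 --
  FD 15: (5,0) -> (20,0) [heading=0, draw]
  FD 14: (20,0) -> (34,0) [heading=0, draw]
  RT 180: heading 0 -> 180
  LT 45: heading 180 -> 225
  -- iteration 2/2 --
  FD 15: (34,0) -> (23.393,-10.607) [heading=225, draw]
  FD 14: (23.393,-10.607) -> (13.494,-20.506) [heading=225, draw]
  RT 180: heading 225 -> 45
  LT 45: heading 45 -> 90
]
FD 1: (13.494,-20.506) -> (13.494,-19.506) [heading=90, draw]
LT 135: heading 90 -> 225
FD 18: (13.494,-19.506) -> (0.766,-32.234) [heading=225, draw]
Final: pos=(0.766,-32.234), heading=225, 7 segment(s) drawn

Segment endpoints: x in {0, 0.766, 5, 13.494, 20, 23.393, 34}, y in {-32.234, -20.506, -19.506, -10.607, 0}
xmin=0, ymin=-32.234, xmax=34, ymax=0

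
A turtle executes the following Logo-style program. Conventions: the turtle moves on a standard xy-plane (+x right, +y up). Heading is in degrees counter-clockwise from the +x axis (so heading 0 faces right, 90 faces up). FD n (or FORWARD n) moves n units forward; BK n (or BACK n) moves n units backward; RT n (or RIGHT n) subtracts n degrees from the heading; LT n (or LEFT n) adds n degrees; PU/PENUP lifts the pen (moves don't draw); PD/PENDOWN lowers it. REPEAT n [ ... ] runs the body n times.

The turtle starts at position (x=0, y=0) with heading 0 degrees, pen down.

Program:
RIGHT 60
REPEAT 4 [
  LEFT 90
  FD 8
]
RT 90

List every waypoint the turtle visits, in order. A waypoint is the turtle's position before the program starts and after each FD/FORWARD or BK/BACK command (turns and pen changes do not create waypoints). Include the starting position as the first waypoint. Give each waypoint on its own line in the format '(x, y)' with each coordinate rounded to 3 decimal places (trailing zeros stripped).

Answer: (0, 0)
(6.928, 4)
(2.928, 10.928)
(-4, 6.928)
(0, 0)

Derivation:
Executing turtle program step by step:
Start: pos=(0,0), heading=0, pen down
RT 60: heading 0 -> 300
REPEAT 4 [
  -- iteration 1/4 --
  LT 90: heading 300 -> 30
  FD 8: (0,0) -> (6.928,4) [heading=30, draw]
  -- iteration 2/4 --
  LT 90: heading 30 -> 120
  FD 8: (6.928,4) -> (2.928,10.928) [heading=120, draw]
  -- iteration 3/4 --
  LT 90: heading 120 -> 210
  FD 8: (2.928,10.928) -> (-4,6.928) [heading=210, draw]
  -- iteration 4/4 --
  LT 90: heading 210 -> 300
  FD 8: (-4,6.928) -> (0,0) [heading=300, draw]
]
RT 90: heading 300 -> 210
Final: pos=(0,0), heading=210, 4 segment(s) drawn
Waypoints (5 total):
(0, 0)
(6.928, 4)
(2.928, 10.928)
(-4, 6.928)
(0, 0)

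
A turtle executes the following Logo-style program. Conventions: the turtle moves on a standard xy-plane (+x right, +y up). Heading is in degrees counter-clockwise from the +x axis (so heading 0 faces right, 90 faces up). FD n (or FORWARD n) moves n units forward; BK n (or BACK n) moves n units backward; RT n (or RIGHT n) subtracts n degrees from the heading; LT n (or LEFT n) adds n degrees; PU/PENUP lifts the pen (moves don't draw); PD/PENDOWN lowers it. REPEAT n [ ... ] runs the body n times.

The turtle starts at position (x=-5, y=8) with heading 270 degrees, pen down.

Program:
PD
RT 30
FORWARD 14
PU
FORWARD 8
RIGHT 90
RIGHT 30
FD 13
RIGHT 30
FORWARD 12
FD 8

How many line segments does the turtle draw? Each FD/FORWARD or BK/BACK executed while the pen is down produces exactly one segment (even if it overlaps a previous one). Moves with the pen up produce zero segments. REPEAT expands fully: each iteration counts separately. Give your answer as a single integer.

Answer: 1

Derivation:
Executing turtle program step by step:
Start: pos=(-5,8), heading=270, pen down
PD: pen down
RT 30: heading 270 -> 240
FD 14: (-5,8) -> (-12,-4.124) [heading=240, draw]
PU: pen up
FD 8: (-12,-4.124) -> (-16,-11.053) [heading=240, move]
RT 90: heading 240 -> 150
RT 30: heading 150 -> 120
FD 13: (-16,-11.053) -> (-22.5,0.206) [heading=120, move]
RT 30: heading 120 -> 90
FD 12: (-22.5,0.206) -> (-22.5,12.206) [heading=90, move]
FD 8: (-22.5,12.206) -> (-22.5,20.206) [heading=90, move]
Final: pos=(-22.5,20.206), heading=90, 1 segment(s) drawn
Segments drawn: 1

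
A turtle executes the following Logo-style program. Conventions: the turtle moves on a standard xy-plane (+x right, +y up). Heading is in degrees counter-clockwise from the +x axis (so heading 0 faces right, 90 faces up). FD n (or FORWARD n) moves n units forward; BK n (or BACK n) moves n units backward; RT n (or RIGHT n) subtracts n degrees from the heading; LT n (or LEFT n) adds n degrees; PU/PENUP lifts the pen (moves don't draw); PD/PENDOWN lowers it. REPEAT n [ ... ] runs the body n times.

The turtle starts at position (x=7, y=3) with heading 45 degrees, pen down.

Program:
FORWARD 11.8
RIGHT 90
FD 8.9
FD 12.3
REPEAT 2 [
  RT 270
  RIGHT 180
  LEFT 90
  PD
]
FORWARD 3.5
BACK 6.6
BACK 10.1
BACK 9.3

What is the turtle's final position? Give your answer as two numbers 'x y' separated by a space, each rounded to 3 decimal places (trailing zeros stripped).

Executing turtle program step by step:
Start: pos=(7,3), heading=45, pen down
FD 11.8: (7,3) -> (15.344,11.344) [heading=45, draw]
RT 90: heading 45 -> 315
FD 8.9: (15.344,11.344) -> (21.637,5.051) [heading=315, draw]
FD 12.3: (21.637,5.051) -> (30.335,-3.647) [heading=315, draw]
REPEAT 2 [
  -- iteration 1/2 --
  RT 270: heading 315 -> 45
  RT 180: heading 45 -> 225
  LT 90: heading 225 -> 315
  PD: pen down
  -- iteration 2/2 --
  RT 270: heading 315 -> 45
  RT 180: heading 45 -> 225
  LT 90: heading 225 -> 315
  PD: pen down
]
FD 3.5: (30.335,-3.647) -> (32.809,-6.122) [heading=315, draw]
BK 6.6: (32.809,-6.122) -> (28.142,-1.455) [heading=315, draw]
BK 10.1: (28.142,-1.455) -> (21.001,5.687) [heading=315, draw]
BK 9.3: (21.001,5.687) -> (14.425,12.263) [heading=315, draw]
Final: pos=(14.425,12.263), heading=315, 7 segment(s) drawn

Answer: 14.425 12.263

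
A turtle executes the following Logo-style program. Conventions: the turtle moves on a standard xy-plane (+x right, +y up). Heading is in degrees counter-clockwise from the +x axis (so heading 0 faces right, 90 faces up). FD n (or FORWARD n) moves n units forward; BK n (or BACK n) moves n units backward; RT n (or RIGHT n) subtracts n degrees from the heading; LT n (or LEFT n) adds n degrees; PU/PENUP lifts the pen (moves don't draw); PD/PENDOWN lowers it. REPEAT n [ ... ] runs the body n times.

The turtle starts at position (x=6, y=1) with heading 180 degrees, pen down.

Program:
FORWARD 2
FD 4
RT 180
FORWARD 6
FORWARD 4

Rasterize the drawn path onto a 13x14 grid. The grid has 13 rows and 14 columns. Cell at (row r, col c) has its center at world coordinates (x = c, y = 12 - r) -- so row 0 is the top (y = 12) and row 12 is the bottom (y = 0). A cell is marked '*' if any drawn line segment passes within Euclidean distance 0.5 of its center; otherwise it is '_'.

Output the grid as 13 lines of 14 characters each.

Segment 0: (6,1) -> (4,1)
Segment 1: (4,1) -> (0,1)
Segment 2: (0,1) -> (6,1)
Segment 3: (6,1) -> (10,1)

Answer: ______________
______________
______________
______________
______________
______________
______________
______________
______________
______________
______________
***********___
______________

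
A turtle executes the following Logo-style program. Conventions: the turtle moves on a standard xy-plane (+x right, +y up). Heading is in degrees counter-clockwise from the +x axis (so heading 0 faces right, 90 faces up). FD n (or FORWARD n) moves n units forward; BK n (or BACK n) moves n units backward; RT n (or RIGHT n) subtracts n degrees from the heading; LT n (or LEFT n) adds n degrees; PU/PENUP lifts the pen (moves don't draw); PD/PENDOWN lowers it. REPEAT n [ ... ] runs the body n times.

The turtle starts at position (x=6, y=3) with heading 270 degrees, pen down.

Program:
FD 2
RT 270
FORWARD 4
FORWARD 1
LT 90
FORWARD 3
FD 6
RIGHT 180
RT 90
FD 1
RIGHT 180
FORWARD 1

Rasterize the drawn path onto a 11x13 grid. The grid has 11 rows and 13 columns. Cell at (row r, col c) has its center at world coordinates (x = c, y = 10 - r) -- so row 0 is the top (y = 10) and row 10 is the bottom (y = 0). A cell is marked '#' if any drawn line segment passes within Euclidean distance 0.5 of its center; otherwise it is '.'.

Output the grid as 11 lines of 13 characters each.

Segment 0: (6,3) -> (6,1)
Segment 1: (6,1) -> (10,1)
Segment 2: (10,1) -> (11,1)
Segment 3: (11,1) -> (11,4)
Segment 4: (11,4) -> (11,10)
Segment 5: (11,10) -> (10,10)
Segment 6: (10,10) -> (11,10)

Answer: ..........##.
...........#.
...........#.
...........#.
...........#.
...........#.
...........#.
......#....#.
......#....#.
......######.
.............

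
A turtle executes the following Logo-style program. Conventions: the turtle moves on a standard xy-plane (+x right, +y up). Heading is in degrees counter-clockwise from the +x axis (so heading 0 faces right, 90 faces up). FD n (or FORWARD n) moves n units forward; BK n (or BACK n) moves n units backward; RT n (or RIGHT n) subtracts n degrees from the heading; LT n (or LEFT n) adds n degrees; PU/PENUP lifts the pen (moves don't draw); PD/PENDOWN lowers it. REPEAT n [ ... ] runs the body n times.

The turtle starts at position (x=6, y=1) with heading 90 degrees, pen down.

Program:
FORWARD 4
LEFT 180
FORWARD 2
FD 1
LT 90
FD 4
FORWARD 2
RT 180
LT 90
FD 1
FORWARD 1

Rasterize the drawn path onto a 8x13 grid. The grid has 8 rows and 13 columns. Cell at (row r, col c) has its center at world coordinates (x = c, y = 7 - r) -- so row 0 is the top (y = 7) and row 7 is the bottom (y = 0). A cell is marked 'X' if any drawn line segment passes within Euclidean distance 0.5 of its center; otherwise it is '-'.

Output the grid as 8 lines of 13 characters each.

Segment 0: (6,1) -> (6,5)
Segment 1: (6,5) -> (6,3)
Segment 2: (6,3) -> (6,2)
Segment 3: (6,2) -> (10,2)
Segment 4: (10,2) -> (12,2)
Segment 5: (12,2) -> (12,1)
Segment 6: (12,1) -> (12,-0)

Answer: -------------
-------------
------X------
------X------
------X------
------XXXXXXX
------X-----X
------------X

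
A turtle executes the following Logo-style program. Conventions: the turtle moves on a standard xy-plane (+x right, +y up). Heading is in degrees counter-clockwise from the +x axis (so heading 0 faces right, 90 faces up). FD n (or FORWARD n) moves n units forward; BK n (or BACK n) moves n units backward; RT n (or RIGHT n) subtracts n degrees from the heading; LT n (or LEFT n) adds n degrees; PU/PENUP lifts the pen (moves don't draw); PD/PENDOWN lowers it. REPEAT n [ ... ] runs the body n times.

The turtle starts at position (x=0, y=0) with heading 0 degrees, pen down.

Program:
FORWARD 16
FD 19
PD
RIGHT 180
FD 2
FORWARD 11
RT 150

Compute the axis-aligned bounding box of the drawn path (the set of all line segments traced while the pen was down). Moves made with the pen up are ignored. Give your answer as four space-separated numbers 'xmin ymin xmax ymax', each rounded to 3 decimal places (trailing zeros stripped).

Answer: 0 0 35 0

Derivation:
Executing turtle program step by step:
Start: pos=(0,0), heading=0, pen down
FD 16: (0,0) -> (16,0) [heading=0, draw]
FD 19: (16,0) -> (35,0) [heading=0, draw]
PD: pen down
RT 180: heading 0 -> 180
FD 2: (35,0) -> (33,0) [heading=180, draw]
FD 11: (33,0) -> (22,0) [heading=180, draw]
RT 150: heading 180 -> 30
Final: pos=(22,0), heading=30, 4 segment(s) drawn

Segment endpoints: x in {0, 16, 22, 33, 35}, y in {0, 0, 0}
xmin=0, ymin=0, xmax=35, ymax=0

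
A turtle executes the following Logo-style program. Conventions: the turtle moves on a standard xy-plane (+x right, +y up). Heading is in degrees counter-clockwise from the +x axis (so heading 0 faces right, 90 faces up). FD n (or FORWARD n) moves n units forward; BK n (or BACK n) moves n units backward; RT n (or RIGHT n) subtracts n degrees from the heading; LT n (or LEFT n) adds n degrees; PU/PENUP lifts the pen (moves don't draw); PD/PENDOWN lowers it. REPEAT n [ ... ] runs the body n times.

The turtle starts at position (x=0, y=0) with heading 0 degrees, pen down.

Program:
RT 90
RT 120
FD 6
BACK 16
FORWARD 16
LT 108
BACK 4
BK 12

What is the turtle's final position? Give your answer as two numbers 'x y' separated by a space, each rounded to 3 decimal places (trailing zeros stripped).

Executing turtle program step by step:
Start: pos=(0,0), heading=0, pen down
RT 90: heading 0 -> 270
RT 120: heading 270 -> 150
FD 6: (0,0) -> (-5.196,3) [heading=150, draw]
BK 16: (-5.196,3) -> (8.66,-5) [heading=150, draw]
FD 16: (8.66,-5) -> (-5.196,3) [heading=150, draw]
LT 108: heading 150 -> 258
BK 4: (-5.196,3) -> (-4.365,6.913) [heading=258, draw]
BK 12: (-4.365,6.913) -> (-1.87,18.65) [heading=258, draw]
Final: pos=(-1.87,18.65), heading=258, 5 segment(s) drawn

Answer: -1.87 18.65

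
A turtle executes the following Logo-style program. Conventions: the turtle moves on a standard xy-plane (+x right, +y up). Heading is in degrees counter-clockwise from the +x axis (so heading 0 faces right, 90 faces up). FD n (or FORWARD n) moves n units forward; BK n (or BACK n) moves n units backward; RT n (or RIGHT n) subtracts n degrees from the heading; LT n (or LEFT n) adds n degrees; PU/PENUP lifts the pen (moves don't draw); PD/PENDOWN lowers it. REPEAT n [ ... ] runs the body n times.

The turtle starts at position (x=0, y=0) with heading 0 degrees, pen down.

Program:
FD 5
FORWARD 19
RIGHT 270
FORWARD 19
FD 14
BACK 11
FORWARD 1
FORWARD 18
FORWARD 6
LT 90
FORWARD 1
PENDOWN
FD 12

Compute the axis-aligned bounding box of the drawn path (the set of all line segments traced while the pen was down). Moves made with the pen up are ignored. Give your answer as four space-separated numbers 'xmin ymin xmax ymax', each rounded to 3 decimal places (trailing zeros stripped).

Executing turtle program step by step:
Start: pos=(0,0), heading=0, pen down
FD 5: (0,0) -> (5,0) [heading=0, draw]
FD 19: (5,0) -> (24,0) [heading=0, draw]
RT 270: heading 0 -> 90
FD 19: (24,0) -> (24,19) [heading=90, draw]
FD 14: (24,19) -> (24,33) [heading=90, draw]
BK 11: (24,33) -> (24,22) [heading=90, draw]
FD 1: (24,22) -> (24,23) [heading=90, draw]
FD 18: (24,23) -> (24,41) [heading=90, draw]
FD 6: (24,41) -> (24,47) [heading=90, draw]
LT 90: heading 90 -> 180
FD 1: (24,47) -> (23,47) [heading=180, draw]
PD: pen down
FD 12: (23,47) -> (11,47) [heading=180, draw]
Final: pos=(11,47), heading=180, 10 segment(s) drawn

Segment endpoints: x in {0, 5, 11, 23, 24, 24, 24}, y in {0, 19, 22, 23, 33, 41, 47}
xmin=0, ymin=0, xmax=24, ymax=47

Answer: 0 0 24 47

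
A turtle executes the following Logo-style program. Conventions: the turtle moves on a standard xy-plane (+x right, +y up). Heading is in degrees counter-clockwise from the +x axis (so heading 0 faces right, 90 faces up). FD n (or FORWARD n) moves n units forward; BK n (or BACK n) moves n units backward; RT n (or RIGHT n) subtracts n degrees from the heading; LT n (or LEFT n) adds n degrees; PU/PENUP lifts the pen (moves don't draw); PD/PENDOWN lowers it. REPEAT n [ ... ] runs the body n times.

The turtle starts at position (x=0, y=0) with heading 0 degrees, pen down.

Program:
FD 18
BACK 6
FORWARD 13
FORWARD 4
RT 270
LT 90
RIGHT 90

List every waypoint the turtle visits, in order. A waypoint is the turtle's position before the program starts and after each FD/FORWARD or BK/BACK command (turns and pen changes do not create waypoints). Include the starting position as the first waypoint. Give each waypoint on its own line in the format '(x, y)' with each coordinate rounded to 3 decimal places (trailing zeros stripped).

Answer: (0, 0)
(18, 0)
(12, 0)
(25, 0)
(29, 0)

Derivation:
Executing turtle program step by step:
Start: pos=(0,0), heading=0, pen down
FD 18: (0,0) -> (18,0) [heading=0, draw]
BK 6: (18,0) -> (12,0) [heading=0, draw]
FD 13: (12,0) -> (25,0) [heading=0, draw]
FD 4: (25,0) -> (29,0) [heading=0, draw]
RT 270: heading 0 -> 90
LT 90: heading 90 -> 180
RT 90: heading 180 -> 90
Final: pos=(29,0), heading=90, 4 segment(s) drawn
Waypoints (5 total):
(0, 0)
(18, 0)
(12, 0)
(25, 0)
(29, 0)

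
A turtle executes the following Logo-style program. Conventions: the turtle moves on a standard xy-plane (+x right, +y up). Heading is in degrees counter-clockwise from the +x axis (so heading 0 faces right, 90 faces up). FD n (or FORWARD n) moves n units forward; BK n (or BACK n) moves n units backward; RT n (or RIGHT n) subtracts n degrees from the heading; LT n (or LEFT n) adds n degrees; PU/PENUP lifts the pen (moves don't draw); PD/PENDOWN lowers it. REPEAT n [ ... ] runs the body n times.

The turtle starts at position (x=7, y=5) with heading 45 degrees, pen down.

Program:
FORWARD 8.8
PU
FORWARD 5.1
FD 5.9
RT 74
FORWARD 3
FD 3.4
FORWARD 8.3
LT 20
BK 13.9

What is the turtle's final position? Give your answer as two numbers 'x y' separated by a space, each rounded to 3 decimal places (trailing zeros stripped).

Executing turtle program step by step:
Start: pos=(7,5), heading=45, pen down
FD 8.8: (7,5) -> (13.223,11.223) [heading=45, draw]
PU: pen up
FD 5.1: (13.223,11.223) -> (16.829,14.829) [heading=45, move]
FD 5.9: (16.829,14.829) -> (21.001,19.001) [heading=45, move]
RT 74: heading 45 -> 331
FD 3: (21.001,19.001) -> (23.625,17.546) [heading=331, move]
FD 3.4: (23.625,17.546) -> (26.598,15.898) [heading=331, move]
FD 8.3: (26.598,15.898) -> (33.858,11.874) [heading=331, move]
LT 20: heading 331 -> 351
BK 13.9: (33.858,11.874) -> (20.129,14.048) [heading=351, move]
Final: pos=(20.129,14.048), heading=351, 1 segment(s) drawn

Answer: 20.129 14.048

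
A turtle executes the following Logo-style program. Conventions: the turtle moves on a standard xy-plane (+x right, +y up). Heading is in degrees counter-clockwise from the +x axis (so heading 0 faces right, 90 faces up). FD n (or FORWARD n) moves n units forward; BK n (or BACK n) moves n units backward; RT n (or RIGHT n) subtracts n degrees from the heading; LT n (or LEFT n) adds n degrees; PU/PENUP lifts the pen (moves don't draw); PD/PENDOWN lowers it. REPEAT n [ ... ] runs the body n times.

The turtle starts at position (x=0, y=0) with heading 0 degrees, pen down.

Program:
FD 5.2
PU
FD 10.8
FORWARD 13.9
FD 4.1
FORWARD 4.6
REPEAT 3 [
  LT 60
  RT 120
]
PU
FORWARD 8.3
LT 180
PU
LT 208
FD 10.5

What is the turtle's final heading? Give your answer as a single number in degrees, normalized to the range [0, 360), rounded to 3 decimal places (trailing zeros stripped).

Answer: 208

Derivation:
Executing turtle program step by step:
Start: pos=(0,0), heading=0, pen down
FD 5.2: (0,0) -> (5.2,0) [heading=0, draw]
PU: pen up
FD 10.8: (5.2,0) -> (16,0) [heading=0, move]
FD 13.9: (16,0) -> (29.9,0) [heading=0, move]
FD 4.1: (29.9,0) -> (34,0) [heading=0, move]
FD 4.6: (34,0) -> (38.6,0) [heading=0, move]
REPEAT 3 [
  -- iteration 1/3 --
  LT 60: heading 0 -> 60
  RT 120: heading 60 -> 300
  -- iteration 2/3 --
  LT 60: heading 300 -> 0
  RT 120: heading 0 -> 240
  -- iteration 3/3 --
  LT 60: heading 240 -> 300
  RT 120: heading 300 -> 180
]
PU: pen up
FD 8.3: (38.6,0) -> (30.3,0) [heading=180, move]
LT 180: heading 180 -> 0
PU: pen up
LT 208: heading 0 -> 208
FD 10.5: (30.3,0) -> (21.029,-4.929) [heading=208, move]
Final: pos=(21.029,-4.929), heading=208, 1 segment(s) drawn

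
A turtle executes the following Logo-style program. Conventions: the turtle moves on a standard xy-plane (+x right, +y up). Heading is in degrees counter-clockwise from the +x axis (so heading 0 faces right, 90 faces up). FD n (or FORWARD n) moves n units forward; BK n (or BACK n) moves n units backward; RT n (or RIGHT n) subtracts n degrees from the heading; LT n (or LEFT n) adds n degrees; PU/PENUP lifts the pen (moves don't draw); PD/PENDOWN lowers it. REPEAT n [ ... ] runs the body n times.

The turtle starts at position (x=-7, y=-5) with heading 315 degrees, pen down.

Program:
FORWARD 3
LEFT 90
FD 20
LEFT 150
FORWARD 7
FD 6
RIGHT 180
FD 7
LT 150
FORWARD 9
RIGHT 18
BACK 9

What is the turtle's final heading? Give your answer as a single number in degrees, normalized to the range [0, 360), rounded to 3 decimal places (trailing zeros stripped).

Executing turtle program step by step:
Start: pos=(-7,-5), heading=315, pen down
FD 3: (-7,-5) -> (-4.879,-7.121) [heading=315, draw]
LT 90: heading 315 -> 45
FD 20: (-4.879,-7.121) -> (9.263,7.021) [heading=45, draw]
LT 150: heading 45 -> 195
FD 7: (9.263,7.021) -> (2.502,5.209) [heading=195, draw]
FD 6: (2.502,5.209) -> (-3.294,3.656) [heading=195, draw]
RT 180: heading 195 -> 15
FD 7: (-3.294,3.656) -> (3.468,5.468) [heading=15, draw]
LT 150: heading 15 -> 165
FD 9: (3.468,5.468) -> (-5.225,7.797) [heading=165, draw]
RT 18: heading 165 -> 147
BK 9: (-5.225,7.797) -> (2.323,2.896) [heading=147, draw]
Final: pos=(2.323,2.896), heading=147, 7 segment(s) drawn

Answer: 147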